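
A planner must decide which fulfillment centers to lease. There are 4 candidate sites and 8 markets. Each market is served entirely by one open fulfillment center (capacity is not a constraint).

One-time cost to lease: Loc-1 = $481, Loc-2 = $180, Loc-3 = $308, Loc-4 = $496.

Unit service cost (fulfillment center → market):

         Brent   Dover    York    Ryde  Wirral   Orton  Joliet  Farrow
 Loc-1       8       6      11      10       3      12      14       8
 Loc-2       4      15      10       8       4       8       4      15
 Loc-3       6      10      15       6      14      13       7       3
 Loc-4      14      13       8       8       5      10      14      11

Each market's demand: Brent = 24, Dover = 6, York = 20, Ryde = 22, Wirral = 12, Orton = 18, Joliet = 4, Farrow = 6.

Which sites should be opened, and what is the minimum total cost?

For any fixed open set, each market goes to its cheapest open site; total = fixed + service.
{Loc-2}: Brent→Loc-2 4·24=96, Dover→Loc-2 15·6=90, York→Loc-2 10·20=200, Ryde→Loc-2 8·22=176, Wirral→Loc-2 4·12=48, Orton→Loc-2 8·18=144, Joliet→Loc-2 4·4=16, Farrow→Loc-2 15·6=90. Service 860; fixed 180; total 1040.
{Loc-2, Loc-3}: service 714 + fixed 488 = 1202
{Loc-3}: Brent→Loc-3 6·24=144, Dover→Loc-3 10·6=60, York→Loc-3 15·20=300, Ryde→Loc-3 6·22=132, Wirral→Loc-3 14·12=168, Orton→Loc-3 13·18=234, Joliet→Loc-3 7·4=28, Farrow→Loc-3 3·6=18. Service 1084; fixed 308; total 1392.
{Loc-1, Loc-2, Loc-3, Loc-4}: service 638 + fixed 1465 = 2103
No other subset beats 1040.

Open Loc-2 only; minimum total cost 1040.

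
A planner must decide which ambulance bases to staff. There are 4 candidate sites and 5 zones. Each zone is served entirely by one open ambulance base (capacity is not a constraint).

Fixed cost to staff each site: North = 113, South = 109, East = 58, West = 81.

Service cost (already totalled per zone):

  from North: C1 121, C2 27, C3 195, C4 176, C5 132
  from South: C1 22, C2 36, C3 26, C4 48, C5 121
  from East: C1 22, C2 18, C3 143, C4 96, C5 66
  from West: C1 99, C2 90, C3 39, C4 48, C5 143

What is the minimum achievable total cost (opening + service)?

Minimum total cost: 332

For any fixed open set, each zone goes to its cheapest open site; total = fixed + service.
{East, West}: C1→East 22, C2→East 18, C3→West 39, C4→West 48, C5→East 66. Service 193; fixed 139; total 332.
{South, East}: service 180 + fixed 167 = 347
{South}: service 253 + fixed 109 = 362
{North, South, East, West}: C1→South 22, C2→East 18, C3→South 26, C4→South 48, C5→East 66. Service 180; fixed 361; total 541.
No other subset beats 332.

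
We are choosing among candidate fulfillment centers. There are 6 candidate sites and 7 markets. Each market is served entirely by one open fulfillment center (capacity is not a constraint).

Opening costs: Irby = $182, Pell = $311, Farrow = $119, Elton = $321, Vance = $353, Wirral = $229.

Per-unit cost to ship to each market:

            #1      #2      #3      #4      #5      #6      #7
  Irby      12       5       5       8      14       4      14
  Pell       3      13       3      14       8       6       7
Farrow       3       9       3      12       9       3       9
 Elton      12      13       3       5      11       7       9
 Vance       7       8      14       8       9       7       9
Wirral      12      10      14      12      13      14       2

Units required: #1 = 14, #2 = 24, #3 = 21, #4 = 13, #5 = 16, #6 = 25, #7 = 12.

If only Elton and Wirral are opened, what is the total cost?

Each market is assigned to its cheapest site among the open ones.
{Elton, Wirral}: #1→Elton 12·14=168, #2→Wirral 10·24=240, #3→Elton 3·21=63, #4→Elton 5·13=65, #5→Elton 11·16=176, #6→Elton 7·25=175, #7→Wirral 2·12=24. Service 911; fixed 550; total 1461.

Total cost: 1461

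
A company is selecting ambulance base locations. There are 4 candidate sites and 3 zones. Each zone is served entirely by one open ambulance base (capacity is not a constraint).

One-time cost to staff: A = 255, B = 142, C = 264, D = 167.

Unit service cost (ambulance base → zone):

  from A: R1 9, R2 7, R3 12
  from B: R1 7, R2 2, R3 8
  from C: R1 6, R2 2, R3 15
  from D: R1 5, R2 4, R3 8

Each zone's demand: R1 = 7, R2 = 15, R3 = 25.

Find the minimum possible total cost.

For any fixed open set, each zone goes to its cheapest open site; total = fixed + service.
{B}: R1→B 7·7=49, R2→B 2·15=30, R3→B 8·25=200. Service 279; fixed 142; total 421.
{D}: R1→D 5·7=35, R2→D 4·15=60, R3→D 8·25=200. Service 295; fixed 167; total 462.
{B, D}: service 265 + fixed 309 = 574
{A, B, C, D}: R1→D 5·7=35, R2→B 2·15=30, R3→B 8·25=200. Service 265; fixed 828; total 1093.
(All 15 nonempty subsets were checked; B only is lowest.)

Minimum total cost: 421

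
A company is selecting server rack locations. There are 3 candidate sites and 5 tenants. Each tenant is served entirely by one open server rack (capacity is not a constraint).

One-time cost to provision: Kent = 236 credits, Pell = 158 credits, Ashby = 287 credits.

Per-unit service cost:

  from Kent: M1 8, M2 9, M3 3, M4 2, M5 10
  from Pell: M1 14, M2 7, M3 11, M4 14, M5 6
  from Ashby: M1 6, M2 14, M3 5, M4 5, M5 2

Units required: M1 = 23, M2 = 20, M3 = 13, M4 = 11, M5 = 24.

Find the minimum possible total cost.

Minimum total cost: 873

For any fixed open set, each tenant goes to its cheapest open site; total = fixed + service.
{Ashby}: M1→Ashby 6·23=138, M2→Ashby 14·20=280, M3→Ashby 5·13=65, M4→Ashby 5·11=55, M5→Ashby 2·24=48. Service 586; fixed 287; total 873.
{Pell, Ashby}: M1→Ashby 6·23=138, M2→Pell 7·20=140, M3→Ashby 5·13=65, M4→Ashby 5·11=55, M5→Ashby 2·24=48. Service 446; fixed 445; total 891.
{Kent}: M1→Kent 8·23=184, M2→Kent 9·20=180, M3→Kent 3·13=39, M4→Kent 2·11=22, M5→Kent 10·24=240. Service 665; fixed 236; total 901.
{Kent, Pell, Ashby}: service 387 + fixed 681 = 1068
(All 7 nonempty subsets were checked; Ashby only is lowest.)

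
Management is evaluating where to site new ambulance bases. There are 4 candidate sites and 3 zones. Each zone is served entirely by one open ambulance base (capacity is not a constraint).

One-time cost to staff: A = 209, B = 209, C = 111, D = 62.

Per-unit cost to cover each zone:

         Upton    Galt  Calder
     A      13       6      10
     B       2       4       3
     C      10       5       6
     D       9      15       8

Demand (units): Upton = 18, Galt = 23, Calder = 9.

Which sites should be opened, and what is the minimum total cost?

For any fixed open set, each zone goes to its cheapest open site; total = fixed + service.
{B}: Upton→B 2·18=36, Galt→B 4·23=92, Calder→B 3·9=27. Service 155; fixed 209; total 364.
{B, D}: service 155 + fixed 271 = 426
{C}: Upton→C 10·18=180, Galt→C 5·23=115, Calder→C 6·9=54. Service 349; fixed 111; total 460.
{A, B, C, D}: Upton→B 2·18=36, Galt→B 4·23=92, Calder→B 3·9=27. Service 155; fixed 591; total 746.
(All 15 nonempty subsets were checked; B only is lowest.)

Open B only; minimum total cost 364.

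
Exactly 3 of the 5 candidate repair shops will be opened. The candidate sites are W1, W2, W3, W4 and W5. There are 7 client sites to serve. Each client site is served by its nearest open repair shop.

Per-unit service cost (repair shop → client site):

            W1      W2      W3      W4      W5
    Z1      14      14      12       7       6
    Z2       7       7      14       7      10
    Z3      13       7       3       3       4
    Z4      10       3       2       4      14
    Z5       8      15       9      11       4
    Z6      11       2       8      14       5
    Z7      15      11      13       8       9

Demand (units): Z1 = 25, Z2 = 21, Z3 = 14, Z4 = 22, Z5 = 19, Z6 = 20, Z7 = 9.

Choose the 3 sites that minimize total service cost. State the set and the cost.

Choose W2, W3 and W5; total service cost 580.

With exactly 3 open, each client site uses its cheapest among the chosen.
{W2, W3, W5}: Z1→W5 6·25=150, Z2→W2 7·21=147, Z3→W3 3·14=42, Z4→W3 2·22=44, Z5→W5 4·19=76, Z6→W2 2·20=40, Z7→W5 9·9=81. Service cost 580.
{W2, W4, W5}: service cost 593
{W1, W2, W5}: service cost 616
Among all 10 size-3 choices, {W2, W3, W5} is lowest.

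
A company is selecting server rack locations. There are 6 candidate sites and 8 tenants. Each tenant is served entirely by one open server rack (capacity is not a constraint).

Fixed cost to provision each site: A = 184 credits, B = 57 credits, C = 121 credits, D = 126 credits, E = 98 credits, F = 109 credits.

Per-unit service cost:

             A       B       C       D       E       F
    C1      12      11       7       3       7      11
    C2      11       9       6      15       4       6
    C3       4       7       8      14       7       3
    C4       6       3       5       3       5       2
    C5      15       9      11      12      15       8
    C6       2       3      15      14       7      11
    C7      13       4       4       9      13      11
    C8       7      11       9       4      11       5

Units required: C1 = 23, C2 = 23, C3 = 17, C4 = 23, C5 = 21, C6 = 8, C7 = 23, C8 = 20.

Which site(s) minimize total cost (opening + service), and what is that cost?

Open B, D and F; minimum total cost 960.

For any fixed open set, each tenant goes to its cheapest open site; total = fixed + service.
{B, D, F}: C1→D 3·23=69, C2→F 6·23=138, C3→F 3·17=51, C4→F 2·23=46, C5→F 8·21=168, C6→B 3·8=24, C7→B 4·23=92, C8→D 4·20=80. Service 668; fixed 292; total 960.
{B, E, F}: C1→E 7·23=161, C2→E 4·23=92, C3→F 3·17=51, C4→F 2·23=46, C5→F 8·21=168, C6→B 3·8=24, C7→B 4·23=92, C8→F 5·20=100. Service 734; fixed 264; total 998.
{B, D, E, F}: service 622 + fixed 390 = 1012
{A, B, C, D, E, F}: service 614 + fixed 695 = 1309
No other subset beats 960.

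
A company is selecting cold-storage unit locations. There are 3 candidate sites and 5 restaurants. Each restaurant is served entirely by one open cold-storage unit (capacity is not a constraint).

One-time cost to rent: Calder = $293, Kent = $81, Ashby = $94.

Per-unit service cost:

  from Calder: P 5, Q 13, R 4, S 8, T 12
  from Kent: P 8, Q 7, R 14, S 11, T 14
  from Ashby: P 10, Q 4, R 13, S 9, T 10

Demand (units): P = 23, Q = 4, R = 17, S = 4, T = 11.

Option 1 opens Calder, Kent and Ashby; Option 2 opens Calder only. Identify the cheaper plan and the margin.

Option 1: {Calder, Kent, Ashby}: P→Calder 5·23=115, Q→Ashby 4·4=16, R→Calder 4·17=68, S→Calder 8·4=32, T→Ashby 10·11=110. Service 341; fixed 468; total 809.
Option 2: {Calder}: P→Calder 5·23=115, Q→Calder 13·4=52, R→Calder 4·17=68, S→Calder 8·4=32, T→Calder 12·11=132. Service 399; fixed 293; total 692.
Difference: |809 − 692| = 117.

Option 2 is cheaper by 117.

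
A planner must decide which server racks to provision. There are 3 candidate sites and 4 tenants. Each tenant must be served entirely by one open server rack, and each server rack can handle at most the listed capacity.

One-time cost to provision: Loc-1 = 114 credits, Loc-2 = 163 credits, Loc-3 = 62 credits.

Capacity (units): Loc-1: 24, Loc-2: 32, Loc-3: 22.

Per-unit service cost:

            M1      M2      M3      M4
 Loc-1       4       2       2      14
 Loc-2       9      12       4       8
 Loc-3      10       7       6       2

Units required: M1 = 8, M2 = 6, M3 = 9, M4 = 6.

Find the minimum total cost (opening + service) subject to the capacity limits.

Open {Loc-1, Loc-3}: M1→Loc-1 4·8=32, M2→Loc-1 2·6=12, M3→Loc-1 2·9=18, M4→Loc-3 2·6=12.
Loads: Loc-1 carries 23/24, Loc-3 carries 6/22. Service 74; fixed 176; total 250.
Next best feasible plan costs 280.

Minimum total cost: 250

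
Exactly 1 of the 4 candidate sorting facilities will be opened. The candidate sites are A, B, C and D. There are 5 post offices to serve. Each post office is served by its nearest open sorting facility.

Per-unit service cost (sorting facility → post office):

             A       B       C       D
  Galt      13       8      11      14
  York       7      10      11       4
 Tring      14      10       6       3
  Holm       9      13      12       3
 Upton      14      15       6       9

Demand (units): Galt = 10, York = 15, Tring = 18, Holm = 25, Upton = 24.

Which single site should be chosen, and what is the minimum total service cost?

With exactly 1 open, each post office uses its cheapest among the chosen.
{D}: Galt→D 14·10=140, York→D 4·15=60, Tring→D 3·18=54, Holm→D 3·25=75, Upton→D 9·24=216. Service cost 545.
{C}: service cost 827
{A}: service cost 1048
Among all 4 size-1 choices, {D} is lowest.

Choose D only; total service cost 545.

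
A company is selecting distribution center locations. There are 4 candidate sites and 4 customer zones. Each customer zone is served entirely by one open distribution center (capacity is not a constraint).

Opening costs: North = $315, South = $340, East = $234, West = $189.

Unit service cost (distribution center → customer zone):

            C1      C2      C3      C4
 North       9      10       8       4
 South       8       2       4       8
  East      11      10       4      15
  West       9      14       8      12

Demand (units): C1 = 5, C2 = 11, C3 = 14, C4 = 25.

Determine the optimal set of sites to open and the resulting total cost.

Open South only; minimum total cost 658.

For any fixed open set, each customer zone goes to its cheapest open site; total = fixed + service.
{South}: C1→South 8·5=40, C2→South 2·11=22, C3→South 4·14=56, C4→South 8·25=200. Service 318; fixed 340; total 658.
{North}: service 367 + fixed 315 = 682
{West}: service 611 + fixed 189 = 800
{North, South, East, West}: C1→South 8·5=40, C2→South 2·11=22, C3→South 4·14=56, C4→North 4·25=100. Service 218; fixed 1078; total 1296.
(All 15 nonempty subsets were checked; South only is lowest.)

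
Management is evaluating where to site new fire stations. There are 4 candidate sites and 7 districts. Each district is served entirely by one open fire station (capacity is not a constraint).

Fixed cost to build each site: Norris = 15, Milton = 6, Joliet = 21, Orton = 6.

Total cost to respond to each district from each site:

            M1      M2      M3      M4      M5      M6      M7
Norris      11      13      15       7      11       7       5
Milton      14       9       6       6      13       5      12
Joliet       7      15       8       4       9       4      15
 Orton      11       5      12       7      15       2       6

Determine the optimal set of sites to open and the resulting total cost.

Open Milton and Orton; minimum total cost 61.

For any fixed open set, each district goes to its cheapest open site; total = fixed + service.
{Milton, Orton}: M1→Orton 11, M2→Orton 5, M3→Milton 6, M4→Milton 6, M5→Milton 13, M6→Orton 2, M7→Orton 6. Service 49; fixed 12; total 61.
{Orton}: M1→Orton 11, M2→Orton 5, M3→Orton 12, M4→Orton 7, M5→Orton 15, M6→Orton 2, M7→Orton 6. Service 58; fixed 6; total 64.
{Joliet, Orton}: M1→Joliet 7, M2→Orton 5, M3→Joliet 8, M4→Joliet 4, M5→Joliet 9, M6→Orton 2, M7→Orton 6. Service 41; fixed 27; total 68.
{Norris, Milton, Joliet, Orton}: service 38 + fixed 48 = 86
No other subset beats 61.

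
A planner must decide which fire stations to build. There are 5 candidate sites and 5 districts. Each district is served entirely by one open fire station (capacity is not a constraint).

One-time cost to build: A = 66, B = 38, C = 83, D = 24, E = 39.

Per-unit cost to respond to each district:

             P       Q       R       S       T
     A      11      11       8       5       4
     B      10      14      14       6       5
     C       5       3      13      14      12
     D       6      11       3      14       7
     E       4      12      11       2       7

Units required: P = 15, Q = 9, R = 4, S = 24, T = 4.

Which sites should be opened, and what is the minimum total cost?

For any fixed open set, each district goes to its cheapest open site; total = fixed + service.
{D, E}: P→E 4·15=60, Q→D 11·9=99, R→D 3·4=12, S→E 2·24=48, T→D 7·4=28. Service 247; fixed 63; total 310.
{C, D, E}: P→E 4·15=60, Q→C 3·9=27, R→D 3·4=12, S→E 2·24=48, T→D 7·4=28. Service 175; fixed 146; total 321.
{E}: service 288 + fixed 39 = 327
{A, B, C, D, E}: service 163 + fixed 250 = 413
No other subset beats 310.

Open D and E; minimum total cost 310.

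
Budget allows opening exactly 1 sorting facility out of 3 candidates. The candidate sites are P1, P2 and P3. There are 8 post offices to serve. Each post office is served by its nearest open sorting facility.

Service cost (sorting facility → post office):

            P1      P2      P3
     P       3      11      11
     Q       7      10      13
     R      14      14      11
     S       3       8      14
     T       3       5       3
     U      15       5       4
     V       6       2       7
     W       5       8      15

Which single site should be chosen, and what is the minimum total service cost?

With exactly 1 open, each post office uses its cheapest among the chosen.
{P1}: P→P1 3, Q→P1 7, R→P1 14, S→P1 3, T→P1 3, U→P1 15, V→P1 6, W→P1 5. Service cost 56.
{P2}: service cost 63
{P3}: service cost 78
Among all 3 size-1 choices, {P1} is lowest.

Choose P1 only; total service cost 56.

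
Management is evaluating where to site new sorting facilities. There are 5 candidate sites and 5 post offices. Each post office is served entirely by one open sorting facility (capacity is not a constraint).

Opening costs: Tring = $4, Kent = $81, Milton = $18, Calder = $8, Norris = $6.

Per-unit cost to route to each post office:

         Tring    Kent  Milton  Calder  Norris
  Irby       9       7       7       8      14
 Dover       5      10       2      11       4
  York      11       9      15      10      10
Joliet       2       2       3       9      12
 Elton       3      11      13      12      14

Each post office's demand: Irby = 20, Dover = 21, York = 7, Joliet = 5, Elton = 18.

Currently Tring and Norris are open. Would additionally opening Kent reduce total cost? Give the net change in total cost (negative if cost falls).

No — net change +34 (cost rises by 34).

Current service cost with {Tring, Norris}: 398.
Adding Kent: each post office re-picks its cheapest; new service cost 351, saving 47.
Extra fixed cost: 81. Net change = 81 − 47 = 34.
(Totals: 408 → 442.)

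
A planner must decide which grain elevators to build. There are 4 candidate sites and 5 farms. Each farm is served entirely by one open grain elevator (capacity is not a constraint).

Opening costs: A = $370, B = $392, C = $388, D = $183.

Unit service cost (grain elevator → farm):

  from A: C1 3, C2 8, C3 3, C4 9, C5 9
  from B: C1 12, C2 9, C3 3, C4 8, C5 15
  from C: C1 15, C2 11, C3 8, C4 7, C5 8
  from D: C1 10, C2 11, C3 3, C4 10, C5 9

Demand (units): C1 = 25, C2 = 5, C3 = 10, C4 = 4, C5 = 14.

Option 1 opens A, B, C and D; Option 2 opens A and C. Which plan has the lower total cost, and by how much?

Option 2 is cheaper by 575.

Option 1: {A, B, C, D}: C1→A 3·25=75, C2→A 8·5=40, C3→A 3·10=30, C4→C 7·4=28, C5→C 8·14=112. Service 285; fixed 1333; total 1618.
Option 2: {A, C}: C1→A 3·25=75, C2→A 8·5=40, C3→A 3·10=30, C4→C 7·4=28, C5→C 8·14=112. Service 285; fixed 758; total 1043.
Difference: |1618 − 1043| = 575.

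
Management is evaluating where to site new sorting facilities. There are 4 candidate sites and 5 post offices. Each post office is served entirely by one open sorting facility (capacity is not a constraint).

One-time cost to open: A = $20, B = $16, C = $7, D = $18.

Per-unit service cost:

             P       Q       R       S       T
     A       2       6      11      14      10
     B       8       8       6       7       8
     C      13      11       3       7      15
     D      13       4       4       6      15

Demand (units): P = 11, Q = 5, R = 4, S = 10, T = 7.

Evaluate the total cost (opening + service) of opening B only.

Each post office is assigned to its cheapest site among the open ones.
{B}: P→B 8·11=88, Q→B 8·5=40, R→B 6·4=24, S→B 7·10=70, T→B 8·7=56. Service 278; fixed 16; total 294.

Total cost: 294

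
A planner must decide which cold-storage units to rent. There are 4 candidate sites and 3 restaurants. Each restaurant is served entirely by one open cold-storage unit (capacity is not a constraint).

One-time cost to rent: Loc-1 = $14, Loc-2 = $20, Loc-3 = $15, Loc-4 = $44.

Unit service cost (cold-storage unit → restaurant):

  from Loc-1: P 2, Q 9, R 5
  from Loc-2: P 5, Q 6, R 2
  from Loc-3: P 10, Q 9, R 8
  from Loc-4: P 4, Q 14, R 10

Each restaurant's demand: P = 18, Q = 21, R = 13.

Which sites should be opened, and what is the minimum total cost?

For any fixed open set, each restaurant goes to its cheapest open site; total = fixed + service.
{Loc-1, Loc-2}: P→Loc-1 2·18=36, Q→Loc-2 6·21=126, R→Loc-2 2·13=26. Service 188; fixed 34; total 222.
{Loc-1, Loc-2, Loc-3}: service 188 + fixed 49 = 237
{Loc-2}: P→Loc-2 5·18=90, Q→Loc-2 6·21=126, R→Loc-2 2·13=26. Service 242; fixed 20; total 262.
{Loc-1, Loc-2, Loc-3, Loc-4}: P→Loc-1 2·18=36, Q→Loc-2 6·21=126, R→Loc-2 2·13=26. Service 188; fixed 93; total 281.
No other subset beats 222.

Open Loc-1 and Loc-2; minimum total cost 222.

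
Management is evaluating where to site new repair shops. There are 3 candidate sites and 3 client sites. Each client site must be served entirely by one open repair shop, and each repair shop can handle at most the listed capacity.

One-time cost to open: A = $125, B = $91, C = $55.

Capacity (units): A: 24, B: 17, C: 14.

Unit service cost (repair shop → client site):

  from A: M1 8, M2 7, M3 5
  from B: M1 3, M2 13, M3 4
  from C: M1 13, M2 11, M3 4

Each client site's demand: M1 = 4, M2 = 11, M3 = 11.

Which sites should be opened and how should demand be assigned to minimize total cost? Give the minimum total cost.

Open {B, C}: M1→B 3·4=12, M2→C 11·11=121, M3→B 4·11=44.
Loads: B carries 15/17, C carries 11/14. Service 177; fixed 146; total 323.
Next best feasible plan costs 333.

Minimum total cost: 323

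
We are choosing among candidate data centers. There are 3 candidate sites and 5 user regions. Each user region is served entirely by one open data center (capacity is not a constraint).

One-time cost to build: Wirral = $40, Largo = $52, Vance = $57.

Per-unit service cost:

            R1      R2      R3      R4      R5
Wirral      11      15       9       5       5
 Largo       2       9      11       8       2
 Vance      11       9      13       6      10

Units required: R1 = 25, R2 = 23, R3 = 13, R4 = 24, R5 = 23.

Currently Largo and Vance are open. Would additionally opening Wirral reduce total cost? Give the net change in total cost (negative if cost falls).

Yes — net change −10 (cost falls by 10).

Current service cost with {Largo, Vance}: 590.
Adding Wirral: each user region re-picks its cheapest; new service cost 540, saving 50.
Extra fixed cost: 40. Net change = 40 − 50 = -10.
(Totals: 699 → 689.)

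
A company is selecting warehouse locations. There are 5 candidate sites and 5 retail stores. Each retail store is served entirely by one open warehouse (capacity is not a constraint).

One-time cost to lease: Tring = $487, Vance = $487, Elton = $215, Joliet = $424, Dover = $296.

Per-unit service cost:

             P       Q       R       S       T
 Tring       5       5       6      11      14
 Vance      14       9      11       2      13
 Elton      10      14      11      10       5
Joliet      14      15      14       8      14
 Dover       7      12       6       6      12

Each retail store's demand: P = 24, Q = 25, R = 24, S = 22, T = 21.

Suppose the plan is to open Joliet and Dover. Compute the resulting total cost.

Total cost: 1716

Each retail store is assigned to its cheapest site among the open ones.
{Joliet, Dover}: P→Dover 7·24=168, Q→Dover 12·25=300, R→Dover 6·24=144, S→Dover 6·22=132, T→Dover 12·21=252. Service 996; fixed 720; total 1716.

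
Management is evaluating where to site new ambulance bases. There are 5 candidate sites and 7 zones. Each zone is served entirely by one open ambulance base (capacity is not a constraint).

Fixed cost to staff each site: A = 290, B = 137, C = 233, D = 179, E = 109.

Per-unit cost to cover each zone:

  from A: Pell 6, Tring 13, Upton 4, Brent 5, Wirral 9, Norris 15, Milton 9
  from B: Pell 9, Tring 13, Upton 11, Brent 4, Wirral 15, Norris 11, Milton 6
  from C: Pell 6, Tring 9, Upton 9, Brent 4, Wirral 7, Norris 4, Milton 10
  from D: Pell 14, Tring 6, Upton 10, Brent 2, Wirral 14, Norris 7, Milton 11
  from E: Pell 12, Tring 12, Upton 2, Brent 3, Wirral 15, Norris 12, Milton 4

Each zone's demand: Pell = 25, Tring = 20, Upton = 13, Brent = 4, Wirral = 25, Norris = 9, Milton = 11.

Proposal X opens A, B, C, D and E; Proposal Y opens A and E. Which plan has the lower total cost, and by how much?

Proposal X: {A, B, C, D, E}: Pell→A 6·25=150, Tring→D 6·20=120, Upton→E 2·13=26, Brent→D 2·4=8, Wirral→C 7·25=175, Norris→C 4·9=36, Milton→E 4·11=44. Service 559; fixed 948; total 1507.
Proposal Y: {A, E}: Pell→A 6·25=150, Tring→E 12·20=240, Upton→E 2·13=26, Brent→E 3·4=12, Wirral→A 9·25=225, Norris→E 12·9=108, Milton→E 4·11=44. Service 805; fixed 399; total 1204.
Difference: |1507 − 1204| = 303.

Proposal Y is cheaper by 303.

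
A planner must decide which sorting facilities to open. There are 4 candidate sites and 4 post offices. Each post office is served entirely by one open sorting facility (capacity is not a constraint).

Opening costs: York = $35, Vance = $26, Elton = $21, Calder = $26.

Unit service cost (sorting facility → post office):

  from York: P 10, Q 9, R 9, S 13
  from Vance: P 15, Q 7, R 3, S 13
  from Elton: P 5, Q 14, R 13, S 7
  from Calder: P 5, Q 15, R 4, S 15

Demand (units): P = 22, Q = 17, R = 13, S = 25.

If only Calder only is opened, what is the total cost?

Total cost: 818

Each post office is assigned to its cheapest site among the open ones.
{Calder}: P→Calder 5·22=110, Q→Calder 15·17=255, R→Calder 4·13=52, S→Calder 15·25=375. Service 792; fixed 26; total 818.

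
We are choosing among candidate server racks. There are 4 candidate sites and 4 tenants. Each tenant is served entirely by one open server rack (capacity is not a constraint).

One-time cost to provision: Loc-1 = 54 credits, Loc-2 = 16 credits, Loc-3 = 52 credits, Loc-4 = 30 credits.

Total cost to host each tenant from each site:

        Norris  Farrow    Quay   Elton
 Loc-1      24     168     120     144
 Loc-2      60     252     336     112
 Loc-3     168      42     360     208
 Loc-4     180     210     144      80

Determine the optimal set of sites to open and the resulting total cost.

For any fixed open set, each tenant goes to its cheapest open site; total = fixed + service.
{Loc-1, Loc-3, Loc-4}: Norris→Loc-1 24, Farrow→Loc-3 42, Quay→Loc-1 120, Elton→Loc-4 80. Service 266; fixed 136; total 402.
{Loc-1, Loc-2, Loc-3, Loc-4}: Norris→Loc-1 24, Farrow→Loc-3 42, Quay→Loc-1 120, Elton→Loc-4 80. Service 266; fixed 152; total 418.
{Loc-1, Loc-2, Loc-3}: Norris→Loc-1 24, Farrow→Loc-3 42, Quay→Loc-1 120, Elton→Loc-2 112. Service 298; fixed 122; total 420.
{Loc-2}: service 760 + fixed 16 = 776
No other subset beats 402.

Open Loc-1, Loc-3 and Loc-4; minimum total cost 402.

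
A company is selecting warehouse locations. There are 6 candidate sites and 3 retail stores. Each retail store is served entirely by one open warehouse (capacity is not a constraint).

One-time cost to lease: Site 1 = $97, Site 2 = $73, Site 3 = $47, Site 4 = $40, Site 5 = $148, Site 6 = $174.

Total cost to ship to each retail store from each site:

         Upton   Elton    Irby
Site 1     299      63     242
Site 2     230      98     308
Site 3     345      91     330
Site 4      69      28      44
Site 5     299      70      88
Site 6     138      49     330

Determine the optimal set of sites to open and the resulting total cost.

For any fixed open set, each retail store goes to its cheapest open site; total = fixed + service.
{Site 4}: Upton→Site 4 69, Elton→Site 4 28, Irby→Site 4 44. Service 141; fixed 40; total 181.
{Site 3, Site 4}: service 141 + fixed 87 = 228
{Site 2, Site 4}: Upton→Site 4 69, Elton→Site 4 28, Irby→Site 4 44. Service 141; fixed 113; total 254.
{Site 1, Site 2, Site 3, Site 4, Site 5, Site 6}: service 141 + fixed 579 = 720
No other subset beats 181.

Open Site 4 only; minimum total cost 181.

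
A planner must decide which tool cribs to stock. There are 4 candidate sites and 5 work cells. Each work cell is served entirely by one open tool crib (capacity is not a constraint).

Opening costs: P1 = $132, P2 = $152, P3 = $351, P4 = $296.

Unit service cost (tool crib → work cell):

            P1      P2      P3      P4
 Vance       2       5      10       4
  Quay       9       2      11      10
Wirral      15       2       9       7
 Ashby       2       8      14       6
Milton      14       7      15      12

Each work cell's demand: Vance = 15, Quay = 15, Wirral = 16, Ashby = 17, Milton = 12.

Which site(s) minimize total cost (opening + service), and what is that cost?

Open P1 and P2; minimum total cost 494.

For any fixed open set, each work cell goes to its cheapest open site; total = fixed + service.
{P1, P2}: Vance→P1 2·15=30, Quay→P2 2·15=30, Wirral→P2 2·16=32, Ashby→P1 2·17=34, Milton→P2 7·12=84. Service 210; fixed 284; total 494.
{P2}: service 357 + fixed 152 = 509
{P1}: service 607 + fixed 132 = 739
{P1, P2, P3, P4}: service 210 + fixed 931 = 1141
No other subset beats 494.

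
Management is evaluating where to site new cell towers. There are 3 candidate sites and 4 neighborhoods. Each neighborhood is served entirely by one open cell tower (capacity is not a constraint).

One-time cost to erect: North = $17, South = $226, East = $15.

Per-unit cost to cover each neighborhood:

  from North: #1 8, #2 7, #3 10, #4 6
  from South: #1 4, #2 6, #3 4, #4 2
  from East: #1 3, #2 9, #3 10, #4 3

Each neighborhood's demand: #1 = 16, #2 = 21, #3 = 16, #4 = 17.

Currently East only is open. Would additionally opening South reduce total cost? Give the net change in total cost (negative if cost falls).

Current service cost with {East}: 448.
Adding South: each neighborhood re-picks its cheapest; new service cost 272, saving 176.
Extra fixed cost: 226. Net change = 226 − 176 = 50.
(Totals: 463 → 513.)

No — net change +50 (cost rises by 50).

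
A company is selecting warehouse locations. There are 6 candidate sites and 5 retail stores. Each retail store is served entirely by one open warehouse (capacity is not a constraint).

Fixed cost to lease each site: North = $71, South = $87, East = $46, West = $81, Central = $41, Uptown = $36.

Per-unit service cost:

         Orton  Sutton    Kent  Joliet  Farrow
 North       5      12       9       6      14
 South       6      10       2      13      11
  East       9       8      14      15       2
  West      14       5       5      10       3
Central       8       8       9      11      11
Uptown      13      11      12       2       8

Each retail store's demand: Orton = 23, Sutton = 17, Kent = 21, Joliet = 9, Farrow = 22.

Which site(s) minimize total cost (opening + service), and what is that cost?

For any fixed open set, each retail store goes to its cheapest open site; total = fixed + service.
{South, East, Uptown}: Orton→South 6·23=138, Sutton→East 8·17=136, Kent→South 2·21=42, Joliet→Uptown 2·9=18, Farrow→East 2·22=44. Service 378; fixed 169; total 547.
{South, West, Uptown}: Orton→South 6·23=138, Sutton→West 5·17=85, Kent→South 2·21=42, Joliet→Uptown 2·9=18, Farrow→West 3·22=66. Service 349; fixed 204; total 553.
{North, West}: service 425 + fixed 152 = 577
{North, South, East, West, Central, Uptown}: service 304 + fixed 362 = 666
No other subset beats 547.

Open South, East and Uptown; minimum total cost 547.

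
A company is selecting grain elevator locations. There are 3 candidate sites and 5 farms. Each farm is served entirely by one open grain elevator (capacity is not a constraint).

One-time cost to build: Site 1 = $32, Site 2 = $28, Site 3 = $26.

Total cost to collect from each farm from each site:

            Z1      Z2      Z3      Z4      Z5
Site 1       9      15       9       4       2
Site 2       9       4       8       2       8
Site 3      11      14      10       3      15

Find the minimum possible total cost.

Minimum total cost: 59

For any fixed open set, each farm goes to its cheapest open site; total = fixed + service.
{Site 2}: Z1→Site 2 9, Z2→Site 2 4, Z3→Site 2 8, Z4→Site 2 2, Z5→Site 2 8. Service 31; fixed 28; total 59.
{Site 1}: Z1→Site 1 9, Z2→Site 1 15, Z3→Site 1 9, Z4→Site 1 4, Z5→Site 1 2. Service 39; fixed 32; total 71.
{Site 3}: service 53 + fixed 26 = 79
{Site 1, Site 2, Site 3}: Z1→Site 1 9, Z2→Site 2 4, Z3→Site 2 8, Z4→Site 2 2, Z5→Site 1 2. Service 25; fixed 86; total 111.
No other subset beats 59.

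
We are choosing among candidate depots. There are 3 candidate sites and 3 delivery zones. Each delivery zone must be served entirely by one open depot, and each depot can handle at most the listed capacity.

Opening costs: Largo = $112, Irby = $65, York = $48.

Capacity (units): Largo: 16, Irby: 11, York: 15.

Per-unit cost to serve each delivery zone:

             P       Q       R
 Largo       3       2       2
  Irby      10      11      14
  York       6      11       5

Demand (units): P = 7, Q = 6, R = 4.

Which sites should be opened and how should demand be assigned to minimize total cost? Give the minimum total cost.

Minimum total cost: 213

Open {Largo, York}: P→Largo 3·7=21, Q→Largo 2·6=12, R→York 5·4=20.
Loads: Largo carries 13/16, York carries 4/15. Service 53; fixed 160; total 213.
Next best feasible plan costs 222.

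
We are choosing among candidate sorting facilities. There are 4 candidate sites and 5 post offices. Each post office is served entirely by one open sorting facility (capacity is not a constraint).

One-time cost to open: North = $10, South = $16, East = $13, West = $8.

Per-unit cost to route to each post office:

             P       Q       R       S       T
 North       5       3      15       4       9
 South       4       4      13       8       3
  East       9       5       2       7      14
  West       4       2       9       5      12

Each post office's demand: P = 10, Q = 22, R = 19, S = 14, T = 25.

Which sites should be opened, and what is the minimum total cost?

For any fixed open set, each post office goes to its cheapest open site; total = fixed + service.
{North, South, East, West}: P→South 4·10=40, Q→West 2·22=44, R→East 2·19=38, S→North 4·14=56, T→South 3·25=75. Service 253; fixed 47; total 300.
{South, East, West}: service 267 + fixed 37 = 304
{North, South, East}: P→South 4·10=40, Q→North 3·22=66, R→East 2·19=38, S→North 4·14=56, T→South 3·25=75. Service 275; fixed 39; total 314.
{West}: service 625 + fixed 8 = 633
No other subset beats 300.

Open North, South, East and West; minimum total cost 300.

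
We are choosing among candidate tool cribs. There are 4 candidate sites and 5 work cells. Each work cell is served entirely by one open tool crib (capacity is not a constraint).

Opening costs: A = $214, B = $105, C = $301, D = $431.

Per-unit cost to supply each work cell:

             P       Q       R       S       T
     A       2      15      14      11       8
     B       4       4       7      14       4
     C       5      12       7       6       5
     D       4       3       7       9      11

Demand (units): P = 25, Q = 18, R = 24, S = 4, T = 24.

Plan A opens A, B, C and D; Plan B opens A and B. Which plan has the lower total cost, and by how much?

Plan A: {A, B, C, D}: P→A 2·25=50, Q→D 3·18=54, R→B 7·24=168, S→C 6·4=24, T→B 4·24=96. Service 392; fixed 1051; total 1443.
Plan B: {A, B}: P→A 2·25=50, Q→B 4·18=72, R→B 7·24=168, S→A 11·4=44, T→B 4·24=96. Service 430; fixed 319; total 749.
Difference: |1443 − 749| = 694.

Plan B is cheaper by 694.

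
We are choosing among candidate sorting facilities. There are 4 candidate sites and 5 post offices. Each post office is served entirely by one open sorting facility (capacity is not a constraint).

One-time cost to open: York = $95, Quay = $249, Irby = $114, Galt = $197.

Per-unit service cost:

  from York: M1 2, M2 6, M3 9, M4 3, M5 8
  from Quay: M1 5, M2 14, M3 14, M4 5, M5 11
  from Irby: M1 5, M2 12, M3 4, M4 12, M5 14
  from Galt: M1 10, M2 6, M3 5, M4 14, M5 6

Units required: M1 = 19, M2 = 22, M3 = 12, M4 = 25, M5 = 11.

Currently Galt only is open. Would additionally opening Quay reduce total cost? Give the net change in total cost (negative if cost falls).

Current service cost with {Galt}: 798.
Adding Quay: each post office re-picks its cheapest; new service cost 478, saving 320.
Extra fixed cost: 249. Net change = 249 − 320 = -71.
(Totals: 995 → 924.)

Yes — net change −71 (cost falls by 71).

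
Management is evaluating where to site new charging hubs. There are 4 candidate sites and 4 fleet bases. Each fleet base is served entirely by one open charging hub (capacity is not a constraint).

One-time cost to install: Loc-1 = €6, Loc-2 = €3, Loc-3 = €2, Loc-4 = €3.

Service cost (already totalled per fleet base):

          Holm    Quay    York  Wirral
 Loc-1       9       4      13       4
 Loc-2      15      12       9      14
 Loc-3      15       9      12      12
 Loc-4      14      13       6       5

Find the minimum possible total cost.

For any fixed open set, each fleet base goes to its cheapest open site; total = fixed + service.
{Loc-1, Loc-4}: Holm→Loc-1 9, Quay→Loc-1 4, York→Loc-4 6, Wirral→Loc-1 4. Service 23; fixed 9; total 32.
{Loc-1, Loc-3, Loc-4}: Holm→Loc-1 9, Quay→Loc-1 4, York→Loc-4 6, Wirral→Loc-1 4. Service 23; fixed 11; total 34.
{Loc-1, Loc-2}: Holm→Loc-1 9, Quay→Loc-1 4, York→Loc-2 9, Wirral→Loc-1 4. Service 26; fixed 9; total 35.
{Loc-1, Loc-2, Loc-3, Loc-4}: Holm→Loc-1 9, Quay→Loc-1 4, York→Loc-4 6, Wirral→Loc-1 4. Service 23; fixed 14; total 37.
No other subset beats 32.

Minimum total cost: 32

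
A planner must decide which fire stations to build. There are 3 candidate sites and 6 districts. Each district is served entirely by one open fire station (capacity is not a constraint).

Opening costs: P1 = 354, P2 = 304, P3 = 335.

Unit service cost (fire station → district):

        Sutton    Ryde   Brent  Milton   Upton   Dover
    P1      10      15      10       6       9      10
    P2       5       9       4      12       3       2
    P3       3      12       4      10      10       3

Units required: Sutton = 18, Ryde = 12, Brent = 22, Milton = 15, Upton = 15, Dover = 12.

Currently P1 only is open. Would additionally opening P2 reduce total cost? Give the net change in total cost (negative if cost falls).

Yes — net change −176 (cost falls by 176).

Current service cost with {P1}: 925.
Adding P2: each district re-picks its cheapest; new service cost 445, saving 480.
Extra fixed cost: 304. Net change = 304 − 480 = -176.
(Totals: 1279 → 1103.)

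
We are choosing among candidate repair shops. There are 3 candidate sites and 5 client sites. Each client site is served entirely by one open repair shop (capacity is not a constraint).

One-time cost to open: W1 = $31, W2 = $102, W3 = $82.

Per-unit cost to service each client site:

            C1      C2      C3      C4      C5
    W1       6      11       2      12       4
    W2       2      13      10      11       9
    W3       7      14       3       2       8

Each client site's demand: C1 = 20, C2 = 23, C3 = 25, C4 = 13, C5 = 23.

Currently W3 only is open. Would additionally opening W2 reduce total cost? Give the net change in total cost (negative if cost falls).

Yes — net change −21 (cost falls by 21).

Current service cost with {W3}: 747.
Adding W2: each client site re-picks its cheapest; new service cost 624, saving 123.
Extra fixed cost: 102. Net change = 102 − 123 = -21.
(Totals: 829 → 808.)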